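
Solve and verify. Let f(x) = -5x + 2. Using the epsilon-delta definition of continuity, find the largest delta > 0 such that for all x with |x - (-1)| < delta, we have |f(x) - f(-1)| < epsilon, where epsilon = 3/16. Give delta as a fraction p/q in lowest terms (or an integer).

We compute f(-1) = -5*(-1) + 2 = 7.
|f(x) - f(-1)| = |-5x + 2 - (7)| = |-5(x - (-1))| = 5|x - (-1)|.
We need 5|x - (-1)| < 3/16, i.e. |x - (-1)| < 3/16 / 5 = 3/80.
So any delta <= 3/80 works. Conversely, if delta > 3/80, then x = -1 + 3/80 satisfies |x - (-1)| = 3/80 < delta but |f(x) - f(-1)| = 5 * 3/80 = 3/16, which is not < 3/16; so no larger delta works.
Hence the largest such delta is 3/80.

3/80


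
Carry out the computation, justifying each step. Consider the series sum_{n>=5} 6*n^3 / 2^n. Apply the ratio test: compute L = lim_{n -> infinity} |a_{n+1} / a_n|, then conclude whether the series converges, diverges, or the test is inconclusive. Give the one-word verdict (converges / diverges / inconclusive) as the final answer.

Let a_n denote the general term. Form the ratio a_{n+1}/a_n and simplify:
a_{n+1}/a_n = (n + 1)^3/(2*n^3)
Take the limit as n -> infinity: L = 1/2.
Since L = 1/2 < 1, the ratio test implies the series converges.

converges


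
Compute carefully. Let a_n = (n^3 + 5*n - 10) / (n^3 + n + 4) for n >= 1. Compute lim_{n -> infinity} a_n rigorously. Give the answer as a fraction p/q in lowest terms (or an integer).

Divide numerator and denominator by n^3, the highest power:
numerator / n^3 = 1 + 5/n^2 - 10/n^3
denominator / n^3 = 1 + n^(-2) + 4/n^3
As n -> infinity, all terms of the form c/n^k (k >= 1) tend to 0.
So numerator / n^3 -> 1 and denominator / n^3 -> 1.
Therefore lim a_n = 1.

1


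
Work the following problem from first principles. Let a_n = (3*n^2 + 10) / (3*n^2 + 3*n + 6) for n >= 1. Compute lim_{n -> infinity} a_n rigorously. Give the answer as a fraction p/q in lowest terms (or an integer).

Divide numerator and denominator by n^2, the highest power:
numerator / n^2 = 3 + 10/n^2
denominator / n^2 = 3 + 3/n + 6/n^2
As n -> infinity, all terms of the form c/n^k (k >= 1) tend to 0.
So numerator / n^2 -> 3 and denominator / n^2 -> 3.
Therefore lim a_n = 1.

1


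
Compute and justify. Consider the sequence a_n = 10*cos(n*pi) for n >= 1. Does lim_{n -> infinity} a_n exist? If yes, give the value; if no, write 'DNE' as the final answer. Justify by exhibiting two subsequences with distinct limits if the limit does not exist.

Examine the behaviour of a_n along subsequences.
cos(n*pi) = (-1)^n, so a_n = 10*(-1)^n. a_{2k} = 10 -> 10. a_{2k+1} = -10 -> -10.
Since these two subsequential limits are 10 and -10, distinct, the full sequence cannot converge (a convergent sequence has all subsequences tending to the same limit). So lim a_n does not exist.

DNE


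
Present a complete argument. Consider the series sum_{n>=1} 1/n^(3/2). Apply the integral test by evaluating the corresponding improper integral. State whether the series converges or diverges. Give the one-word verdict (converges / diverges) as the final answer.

Let f(x) = x^(-3/2). Then f is positive, continuous, and decreasing on [1, infinity), so the integral test applies.
Compute the improper integral int_{1}^infinity f(x) dx:
  antiderivative F(x) = -2/sqrt(x).
  As x -> infinity, F(x) -> 0 (since p = 3/2 > 1).
  So int = F(infinity) - F(1) = 0 - (-2) = 2.
  Finite, so by the integral test, the series converges.

converges


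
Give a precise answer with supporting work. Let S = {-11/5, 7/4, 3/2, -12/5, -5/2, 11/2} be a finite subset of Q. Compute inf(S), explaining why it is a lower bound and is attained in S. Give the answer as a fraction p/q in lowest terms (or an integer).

S is finite, so inf(S) = min(S).
Sorted increasing:
-5/2, -12/5, -11/5, 3/2, 7/4, 11/2
The extremum is -5/2.
For every x in S, x >= -5/2. And -5/2 is in S, so it is attained.
Therefore inf(S) = -5/2.

-5/2


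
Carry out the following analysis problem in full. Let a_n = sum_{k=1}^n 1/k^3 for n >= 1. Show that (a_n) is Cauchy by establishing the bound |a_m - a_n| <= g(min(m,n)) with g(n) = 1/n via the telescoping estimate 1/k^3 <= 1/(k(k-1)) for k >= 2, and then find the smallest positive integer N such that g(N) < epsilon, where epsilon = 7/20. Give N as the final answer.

For m > n >= 1: |a_m - a_n| = sum_{k=n+1}^m 1/k^3.
Use 1/k^3 <= 1/(k(k-1)) = 1/(k-1) - 1/k for k >= 2 (which holds since k^3 >= k^2 >= k(k-1) for k >= 2):
sum_{k=n+1}^m 1/k^3 <= sum_{k=n+1}^m (1/(k-1) - 1/k) = 1/n - 1/m <= 1/n.
By symmetry the same bound holds with n,m swapped, so |a_m - a_n| <= 1/min(m,n) = g(min(m,n)). Since g(n) -> 0, (a_n) is Cauchy.
Now solve g(N) < 7/20: 1/N < 7/20 <=> N > 1/(7/20) = 20/7.
The smallest integer strictly greater than 20/7 is N = 3.
Check: g(3) = 1/3 < 7/20; g(2) = 1/2 >= 7/20. So N = 3.

3


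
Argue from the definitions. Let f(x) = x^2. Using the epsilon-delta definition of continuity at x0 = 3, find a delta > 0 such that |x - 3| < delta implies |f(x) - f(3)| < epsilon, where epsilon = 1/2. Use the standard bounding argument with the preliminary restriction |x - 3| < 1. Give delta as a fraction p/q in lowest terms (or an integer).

Factor: |x^2 - (3)^2| = |x - 3| * |x + 3|.
Impose |x - 3| < 1 first. Then |x + 3| = |(x - 3) + 2*(3)| <= |x - 3| + 2*|3| < 1 + 6 = 7.
So |x^2 - (3)^2| < delta * 7.
We need delta * 7 <= 1/2, i.e. delta <= 1/2/7 = 1/14.
Since 1/14 < 1, this is tighter than 1; take delta = 1/14.
So delta = 1/14 works.

1/14


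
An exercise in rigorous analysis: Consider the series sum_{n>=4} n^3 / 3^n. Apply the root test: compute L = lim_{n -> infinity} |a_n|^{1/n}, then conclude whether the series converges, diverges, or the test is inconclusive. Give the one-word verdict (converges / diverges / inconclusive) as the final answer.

Let a_n denote the general term. Form |a_n|^(1/n) and simplify:
|a_n|^(1/n) = n^(3/n)/3
Take the limit as n -> infinity: L = 1/3.
Since L = 1/3 < 1, the root test implies convergence.

converges


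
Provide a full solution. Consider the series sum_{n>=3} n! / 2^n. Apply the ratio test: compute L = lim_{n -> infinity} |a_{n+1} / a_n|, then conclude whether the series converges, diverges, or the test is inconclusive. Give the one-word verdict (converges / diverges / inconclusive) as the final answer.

Let a_n denote the general term. Form the ratio a_{n+1}/a_n and simplify:
a_{n+1}/a_n = n/2 + 1/2
Take the limit as n -> infinity: L = infinity.
Since L = infinity > 1 (or L = infinity), the ratio test implies the series diverges.

diverges


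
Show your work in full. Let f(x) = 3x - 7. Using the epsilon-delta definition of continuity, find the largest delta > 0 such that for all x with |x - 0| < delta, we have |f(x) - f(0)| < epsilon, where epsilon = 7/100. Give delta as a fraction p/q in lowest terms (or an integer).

We compute f(0) = 3*(0) - 7 = -7.
|f(x) - f(0)| = |3x - 7 - (-7)| = |3(x - 0)| = 3|x - 0|.
We need 3|x - 0| < 7/100, i.e. |x - 0| < 7/100 / 3 = 7/300.
So any delta <= 7/300 works. Conversely, if delta > 7/300, then x = 0 + 7/300 satisfies |x - 0| = 7/300 < delta but |f(x) - f(0)| = 3 * 7/300 = 7/100, which is not < 7/100; so no larger delta works.
Hence the largest such delta is 7/300.

7/300


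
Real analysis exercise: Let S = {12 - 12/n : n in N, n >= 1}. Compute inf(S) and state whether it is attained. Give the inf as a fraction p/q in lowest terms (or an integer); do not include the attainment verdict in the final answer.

Analysis:
- Values: 0, 6, 8, 9, ... strictly increasing.
- Minimum is 0 (n=1); inf = 0 (attained).
- 12 - 12/n -> 12 from below; sup = 12, not attained.
Conclusion: inf(S) = 0, attained in S.

0


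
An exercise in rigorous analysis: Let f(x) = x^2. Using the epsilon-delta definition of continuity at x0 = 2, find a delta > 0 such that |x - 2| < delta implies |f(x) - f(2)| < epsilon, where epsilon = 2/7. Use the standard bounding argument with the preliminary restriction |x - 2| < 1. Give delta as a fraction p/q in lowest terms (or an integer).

Factor: |x^2 - (2)^2| = |x - 2| * |x + 2|.
Impose |x - 2| < 1 first. Then |x + 2| = |(x - 2) + 2*(2)| <= |x - 2| + 2*|2| < 1 + 4 = 5.
So |x^2 - (2)^2| < delta * 5.
We need delta * 5 <= 2/7, i.e. delta <= 2/7/5 = 2/35.
Since 2/35 < 1, this is tighter than 1; take delta = 2/35.
So delta = 2/35 works.

2/35


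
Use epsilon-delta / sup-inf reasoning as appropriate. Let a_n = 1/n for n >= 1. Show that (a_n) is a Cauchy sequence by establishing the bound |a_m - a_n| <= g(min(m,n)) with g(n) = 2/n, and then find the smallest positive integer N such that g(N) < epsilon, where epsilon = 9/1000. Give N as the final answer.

For any m, n >= 1, by the triangle inequality:
|a_m - a_n| = |1/m - 1/n| <= 1/m + 1/n <= 2/min(m,n).
So g(n) = 2/n bounds the Cauchy difference. Since g(n) -> 0, (a_n) is Cauchy.
Now solve g(N) < 9/1000: 2/N < 9/1000 <=> N > 2 / (9/1000) = 2000/9.
The smallest integer strictly greater than 2000/9 is N = 223.
Check: g(223) = 2/223 = 2/223 < 9/1000; g(222) = 1/111 >= 9/1000. So N = 223.

223


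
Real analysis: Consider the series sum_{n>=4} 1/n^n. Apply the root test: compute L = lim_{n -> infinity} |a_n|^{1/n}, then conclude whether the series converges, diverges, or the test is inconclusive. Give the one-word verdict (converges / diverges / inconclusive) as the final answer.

Let a_n denote the general term. Form |a_n|^(1/n) and simplify:
|a_n|^(1/n) = 1/n
Take the limit as n -> infinity: L = 0.
Since L = 0 < 1, the root test implies convergence.

converges


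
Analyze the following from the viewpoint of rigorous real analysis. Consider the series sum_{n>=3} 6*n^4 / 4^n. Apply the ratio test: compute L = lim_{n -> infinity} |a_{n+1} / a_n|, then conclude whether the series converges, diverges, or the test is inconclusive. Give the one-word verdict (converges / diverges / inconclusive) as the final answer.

Let a_n denote the general term. Form the ratio a_{n+1}/a_n and simplify:
a_{n+1}/a_n = (n + 1)^4/(4*n^4)
Take the limit as n -> infinity: L = 1/4.
Since L = 1/4 < 1, the ratio test implies the series converges.

converges


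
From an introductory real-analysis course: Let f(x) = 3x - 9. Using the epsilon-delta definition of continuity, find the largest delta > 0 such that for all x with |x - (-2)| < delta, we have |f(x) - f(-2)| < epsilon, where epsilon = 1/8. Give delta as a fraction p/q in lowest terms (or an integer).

We compute f(-2) = 3*(-2) - 9 = -15.
|f(x) - f(-2)| = |3x - 9 - (-15)| = |3(x - (-2))| = 3|x - (-2)|.
We need 3|x - (-2)| < 1/8, i.e. |x - (-2)| < 1/8 / 3 = 1/24.
So any delta <= 1/24 works. Conversely, if delta > 1/24, then x = -2 + 1/24 satisfies |x - (-2)| = 1/24 < delta but |f(x) - f(-2)| = 3 * 1/24 = 1/8, which is not < 1/8; so no larger delta works.
Hence the largest such delta is 1/24.

1/24


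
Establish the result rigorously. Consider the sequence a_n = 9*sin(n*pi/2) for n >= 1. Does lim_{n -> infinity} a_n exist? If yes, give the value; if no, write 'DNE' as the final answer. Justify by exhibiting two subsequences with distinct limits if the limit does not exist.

Examine the behaviour of a_n along subsequences.
a_{4k+1} = 9*sin(pi/2 + 2k*pi) = 9 -> 9. a_{4k+3} = 9*sin(3pi/2 + 2k*pi) = -9 -> -9.
Since these two subsequential limits are 9 and -9, distinct, the full sequence cannot converge (a convergent sequence has all subsequences tending to the same limit). So lim a_n does not exist.

DNE


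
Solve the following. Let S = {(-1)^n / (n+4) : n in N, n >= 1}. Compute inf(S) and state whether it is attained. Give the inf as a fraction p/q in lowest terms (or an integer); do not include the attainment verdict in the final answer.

Analysis:
- Values: -1/5, 1/6, -1/7, 1/8, -1/9, ...
- Positive terms (even n): 1/(2+4), 1/(4+4), ... decreasing -> max = 1/6 (n=2).
- Negative terms (odd n): -1/(1+4), -1/(3+4), ... increasing -> min = -1/5 (n=1).
- So sup = 1/6 (attained at n=2); inf = -1/5 (attained at n=1).
Conclusion: inf(S) = -1/5, attained in S.

-1/5


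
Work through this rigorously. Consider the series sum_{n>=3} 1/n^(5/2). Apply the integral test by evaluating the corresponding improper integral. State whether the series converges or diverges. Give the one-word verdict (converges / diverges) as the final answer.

Let f(x) = x^(-5/2). Then f is positive, continuous, and decreasing on [3, infinity), so the integral test applies.
Compute the improper integral int_{3}^infinity f(x) dx:
  antiderivative F(x) = -2/(3*x^(3/2)).
  As x -> infinity, F(x) -> 0 (since p = 5/2 > 1).
  So int = F(infinity) - F(3) = 0 - (-2*sqrt(3)/27) = 2*sqrt(3)/27.
  Finite, so by the integral test, the series converges.

converges


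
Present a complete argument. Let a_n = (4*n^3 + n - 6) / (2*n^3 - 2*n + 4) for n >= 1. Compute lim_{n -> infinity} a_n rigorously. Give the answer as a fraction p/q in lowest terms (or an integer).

Divide numerator and denominator by n^3, the highest power:
numerator / n^3 = 4 + n^(-2) - 6/n^3
denominator / n^3 = 2 - 2/n^2 + 4/n^3
As n -> infinity, all terms of the form c/n^k (k >= 1) tend to 0.
So numerator / n^3 -> 4 and denominator / n^3 -> 2.
Therefore lim a_n = 2.

2


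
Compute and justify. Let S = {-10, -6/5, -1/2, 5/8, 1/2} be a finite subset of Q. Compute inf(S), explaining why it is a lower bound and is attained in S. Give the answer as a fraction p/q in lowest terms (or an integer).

S is finite, so inf(S) = min(S).
Sorted increasing:
-10, -6/5, -1/2, 1/2, 5/8
The extremum is -10.
For every x in S, x >= -10. And -10 is in S, so it is attained.
Therefore inf(S) = -10.

-10


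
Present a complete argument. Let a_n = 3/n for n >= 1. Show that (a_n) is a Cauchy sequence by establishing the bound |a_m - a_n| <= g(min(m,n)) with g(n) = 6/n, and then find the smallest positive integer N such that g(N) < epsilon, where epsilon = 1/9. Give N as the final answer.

For any m, n >= 1, by the triangle inequality:
|a_m - a_n| = |3/m - 3/n| <= 3*1/m + 3*1/n <= 6/min(m,n).
So g(n) = 6/n bounds the Cauchy difference. Since g(n) -> 0, (a_n) is Cauchy.
Now solve g(N) < 1/9: 6/N < 1/9 <=> N > 6 / (1/9) = 54.
The smallest integer strictly greater than 54 is N = 55.
Check: g(55) = 6/55 = 6/55 < 1/9; g(54) = 1/9 >= 1/9. So N = 55.

55


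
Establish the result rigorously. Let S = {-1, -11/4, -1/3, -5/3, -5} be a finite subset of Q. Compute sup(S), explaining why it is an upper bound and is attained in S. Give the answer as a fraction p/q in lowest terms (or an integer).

S is finite, so sup(S) = max(S).
Sorted decreasing:
-1/3, -1, -5/3, -11/4, -5
The extremum is -1/3.
For every x in S, x <= -1/3. And -1/3 is in S, so it is attained.
Therefore sup(S) = -1/3.

-1/3


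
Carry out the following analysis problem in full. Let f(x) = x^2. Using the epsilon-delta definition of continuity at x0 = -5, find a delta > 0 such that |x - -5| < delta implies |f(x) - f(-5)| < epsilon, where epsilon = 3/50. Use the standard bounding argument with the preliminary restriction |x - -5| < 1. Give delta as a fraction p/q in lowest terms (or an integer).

Factor: |x^2 - (-5)^2| = |x - -5| * |x + -5|.
Impose |x - -5| < 1 first. Then |x + -5| = |(x - -5) + 2*(-5)| <= |x - -5| + 2*|-5| < 1 + 10 = 11.
So |x^2 - (-5)^2| < delta * 11.
We need delta * 11 <= 3/50, i.e. delta <= 3/50/11 = 3/550.
Since 3/550 < 1, this is tighter than 1; take delta = 3/550.
So delta = 3/550 works.

3/550


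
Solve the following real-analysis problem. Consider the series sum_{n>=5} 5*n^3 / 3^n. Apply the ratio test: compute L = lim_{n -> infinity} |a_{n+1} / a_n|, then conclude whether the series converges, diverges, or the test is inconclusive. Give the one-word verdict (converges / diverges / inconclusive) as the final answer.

Let a_n denote the general term. Form the ratio a_{n+1}/a_n and simplify:
a_{n+1}/a_n = (n + 1)^3/(3*n^3)
Take the limit as n -> infinity: L = 1/3.
Since L = 1/3 < 1, the ratio test implies the series converges.

converges


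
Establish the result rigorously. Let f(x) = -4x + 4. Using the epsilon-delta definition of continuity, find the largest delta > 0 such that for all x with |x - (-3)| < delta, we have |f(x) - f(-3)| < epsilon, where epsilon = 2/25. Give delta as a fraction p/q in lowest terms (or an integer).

We compute f(-3) = -4*(-3) + 4 = 16.
|f(x) - f(-3)| = |-4x + 4 - (16)| = |-4(x - (-3))| = 4|x - (-3)|.
We need 4|x - (-3)| < 2/25, i.e. |x - (-3)| < 2/25 / 4 = 1/50.
So any delta <= 1/50 works. Conversely, if delta > 1/50, then x = -3 + 1/50 satisfies |x - (-3)| = 1/50 < delta but |f(x) - f(-3)| = 4 * 1/50 = 2/25, which is not < 2/25; so no larger delta works.
Hence the largest such delta is 1/50.

1/50


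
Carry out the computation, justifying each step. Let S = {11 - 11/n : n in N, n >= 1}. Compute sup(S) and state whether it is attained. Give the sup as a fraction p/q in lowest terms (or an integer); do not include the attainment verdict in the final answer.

Analysis:
- Values: 0, 11/2, 22/3, 33/4, ... strictly increasing.
- Minimum is 0 (n=1); inf = 0 (attained).
- 11 - 11/n -> 11 from below; sup = 11, not attained.
Conclusion: sup(S) = 11, not attained in S.

11


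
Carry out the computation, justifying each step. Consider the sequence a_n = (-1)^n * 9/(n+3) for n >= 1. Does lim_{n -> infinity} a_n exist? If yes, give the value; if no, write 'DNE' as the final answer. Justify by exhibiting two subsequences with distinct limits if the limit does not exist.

Examine the behaviour of a_n along subsequences.
Even-n subsequence a_{2k} = 9/(2k+3) -> 0. Odd-n subsequence a_{2k+1} = -9/(2k+4) -> 0. Both tend to 0, which suggests the limit is 0; verify directly.
|a_n - 0| = 9/(n+3) < 9/n for every n >= 1.
Given epsilon > 0, choose a positive integer N > 9/epsilon. Then for all n >= N, |a_n| < 9/n <= 9/N < epsilon.
So by the definition of the limit, lim a_n exists and equals 0.

0


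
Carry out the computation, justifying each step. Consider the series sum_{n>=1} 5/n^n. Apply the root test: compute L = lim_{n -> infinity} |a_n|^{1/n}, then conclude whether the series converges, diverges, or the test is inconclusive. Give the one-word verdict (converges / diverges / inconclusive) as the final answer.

Let a_n denote the general term. Form |a_n|^(1/n) and simplify:
|a_n|^(1/n) = 5^(1/n)/n
Take the limit as n -> infinity: L = 0.
Since L = 0 < 1, the root test implies convergence.

converges


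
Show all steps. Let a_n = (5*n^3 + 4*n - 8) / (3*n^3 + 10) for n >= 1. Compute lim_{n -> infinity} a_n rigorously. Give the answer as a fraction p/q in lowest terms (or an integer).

Divide numerator and denominator by n^3, the highest power:
numerator / n^3 = 5 + 4/n^2 - 8/n^3
denominator / n^3 = 3 + 10/n^3
As n -> infinity, all terms of the form c/n^k (k >= 1) tend to 0.
So numerator / n^3 -> 5 and denominator / n^3 -> 3.
Therefore lim a_n = 5/3.

5/3


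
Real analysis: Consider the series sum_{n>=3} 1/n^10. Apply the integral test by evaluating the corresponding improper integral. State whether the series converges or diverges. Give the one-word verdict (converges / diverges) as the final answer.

Let f(x) = x^(-10). Then f is positive, continuous, and decreasing on [3, infinity), so the integral test applies.
Compute the improper integral int_{3}^infinity f(x) dx:
  antiderivative F(x) = -1/(9*x^9).
  As x -> infinity, F(x) -> 0 (since p = 10 > 1).
  So int = F(infinity) - F(3) = 0 - (-1/177147) = 1/177147.
  Finite, so by the integral test, the series converges.

converges


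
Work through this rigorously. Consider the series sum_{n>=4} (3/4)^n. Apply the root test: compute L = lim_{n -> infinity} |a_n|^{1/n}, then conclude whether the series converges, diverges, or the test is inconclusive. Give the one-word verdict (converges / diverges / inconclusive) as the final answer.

Let a_n denote the general term. Form |a_n|^(1/n) and simplify:
|a_n|^(1/n) = 3/4
Take the limit as n -> infinity: L = 3/4.
Since L = 3/4 < 1, the root test implies convergence.

converges


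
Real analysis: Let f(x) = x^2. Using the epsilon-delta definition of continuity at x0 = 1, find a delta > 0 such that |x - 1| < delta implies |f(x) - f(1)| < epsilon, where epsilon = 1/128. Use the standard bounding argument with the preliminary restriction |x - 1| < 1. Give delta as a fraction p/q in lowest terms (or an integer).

Factor: |x^2 - (1)^2| = |x - 1| * |x + 1|.
Impose |x - 1| < 1 first. Then |x + 1| = |(x - 1) + 2*(1)| <= |x - 1| + 2*|1| < 1 + 2 = 3.
So |x^2 - (1)^2| < delta * 3.
We need delta * 3 <= 1/128, i.e. delta <= 1/128/3 = 1/384.
Since 1/384 < 1, this is tighter than 1; take delta = 1/384.
So delta = 1/384 works.

1/384


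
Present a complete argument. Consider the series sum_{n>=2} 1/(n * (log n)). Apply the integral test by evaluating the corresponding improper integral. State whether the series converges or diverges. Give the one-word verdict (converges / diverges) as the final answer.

Let f(x) = 1/(x*log(x)). Then f is positive, continuous, and decreasing on [2, infinity), so the integral test applies.
Compute the improper integral int_{2}^infinity f(x) dx:
  antiderivative F(x) = log(log(x)).
  F(x) = log(log(x)) -> infinity as x -> infinity. The integral diverges, so by the integral test, the series diverges.

diverges


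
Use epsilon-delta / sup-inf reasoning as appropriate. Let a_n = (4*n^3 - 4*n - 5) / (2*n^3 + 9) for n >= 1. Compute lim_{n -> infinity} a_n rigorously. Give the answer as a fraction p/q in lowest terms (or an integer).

Divide numerator and denominator by n^3, the highest power:
numerator / n^3 = 4 - 4/n^2 - 5/n^3
denominator / n^3 = 2 + 9/n^3
As n -> infinity, all terms of the form c/n^k (k >= 1) tend to 0.
So numerator / n^3 -> 4 and denominator / n^3 -> 2.
Therefore lim a_n = 2.

2


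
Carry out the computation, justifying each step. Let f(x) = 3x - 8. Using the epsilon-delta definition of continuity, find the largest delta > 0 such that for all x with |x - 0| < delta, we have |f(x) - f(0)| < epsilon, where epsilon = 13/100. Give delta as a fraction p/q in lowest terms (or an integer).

We compute f(0) = 3*(0) - 8 = -8.
|f(x) - f(0)| = |3x - 8 - (-8)| = |3(x - 0)| = 3|x - 0|.
We need 3|x - 0| < 13/100, i.e. |x - 0| < 13/100 / 3 = 13/300.
So any delta <= 13/300 works. Conversely, if delta > 13/300, then x = 0 + 13/300 satisfies |x - 0| = 13/300 < delta but |f(x) - f(0)| = 3 * 13/300 = 13/100, which is not < 13/100; so no larger delta works.
Hence the largest such delta is 13/300.

13/300


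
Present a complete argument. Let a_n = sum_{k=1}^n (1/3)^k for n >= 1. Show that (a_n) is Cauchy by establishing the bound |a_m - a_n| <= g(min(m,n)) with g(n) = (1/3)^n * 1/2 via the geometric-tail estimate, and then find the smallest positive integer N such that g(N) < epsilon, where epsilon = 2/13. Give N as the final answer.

For m > n >= 1: |a_m - a_n| = sum_{k=n+1}^m (1/3)^k < sum_{k=n+1}^infinity (1/3)^k = (1/3)^(n+1) / (1 - 1/3) = (1/3)^n * (1/3) * (3/2) = (1/3)^n * 1/2.
So g(n) = (1/3)^n / 2. Since g(n) -> 0, (a_n) is Cauchy.
Now solve g(N) < 2/13: (1/3)^N / 2 < 2/13 <=> 3^N > 1 / (2 * 2/13) = 13/4.
Check powers of 3: 3^1 = 3 <= 13/4, 3^2 = 9 > 13/4.
So the smallest such N is 2. Check: g(2) = 1/(2 * 9) = 1/18 < 2/13.

2


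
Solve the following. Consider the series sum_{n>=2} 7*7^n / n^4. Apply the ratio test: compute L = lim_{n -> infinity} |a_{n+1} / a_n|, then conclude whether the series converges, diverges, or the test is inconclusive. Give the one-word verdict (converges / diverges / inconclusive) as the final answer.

Let a_n denote the general term. Form the ratio a_{n+1}/a_n and simplify:
a_{n+1}/a_n = 7*n^4/(n + 1)^4
Take the limit as n -> infinity: L = 7.
Since L = 7 > 1 (or L = infinity), the ratio test implies the series diverges.

diverges


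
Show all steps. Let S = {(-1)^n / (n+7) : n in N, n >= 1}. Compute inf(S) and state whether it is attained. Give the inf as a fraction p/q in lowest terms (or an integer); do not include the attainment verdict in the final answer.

Analysis:
- Values: -1/8, 1/9, -1/10, 1/11, -1/12, ...
- Positive terms (even n): 1/(2+7), 1/(4+7), ... decreasing -> max = 1/9 (n=2).
- Negative terms (odd n): -1/(1+7), -1/(3+7), ... increasing -> min = -1/8 (n=1).
- So sup = 1/9 (attained at n=2); inf = -1/8 (attained at n=1).
Conclusion: inf(S) = -1/8, attained in S.

-1/8


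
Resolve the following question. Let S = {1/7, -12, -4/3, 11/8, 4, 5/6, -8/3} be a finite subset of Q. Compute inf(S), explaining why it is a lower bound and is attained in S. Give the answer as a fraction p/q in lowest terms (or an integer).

S is finite, so inf(S) = min(S).
Sorted increasing:
-12, -8/3, -4/3, 1/7, 5/6, 11/8, 4
The extremum is -12.
For every x in S, x >= -12. And -12 is in S, so it is attained.
Therefore inf(S) = -12.

-12


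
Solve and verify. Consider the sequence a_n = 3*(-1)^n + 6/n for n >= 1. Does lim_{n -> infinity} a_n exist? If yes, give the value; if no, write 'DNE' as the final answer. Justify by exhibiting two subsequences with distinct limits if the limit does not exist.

Examine the behaviour of a_n along subsequences.
a_{2k} = 3 + 6/(2k) -> 3. a_{2k+1} = -3 + 6/(2k+1) -> -3.
Since these two subsequential limits are 3 and -3, distinct, the full sequence cannot converge (a convergent sequence has all subsequences tending to the same limit). So lim a_n does not exist.

DNE


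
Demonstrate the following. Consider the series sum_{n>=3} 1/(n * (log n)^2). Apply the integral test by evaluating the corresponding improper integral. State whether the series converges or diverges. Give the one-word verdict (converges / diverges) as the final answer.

Let f(x) = 1/(x*log(x)^2). Then f is positive, continuous, and decreasing on [3, infinity), so the integral test applies.
Compute the improper integral int_{3}^infinity f(x) dx:
  antiderivative F(x) = -1/log(x).
  F(x) -> 0 as x -> infinity.  int = 0 - F(3) = 1/log(3) < infinity. By the integral test, the series converges.

converges


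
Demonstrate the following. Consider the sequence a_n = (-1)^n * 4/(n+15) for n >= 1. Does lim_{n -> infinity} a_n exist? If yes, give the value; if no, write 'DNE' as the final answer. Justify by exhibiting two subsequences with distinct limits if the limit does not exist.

Examine the behaviour of a_n along subsequences.
Even-n subsequence a_{2k} = 4/(2k+15) -> 0. Odd-n subsequence a_{2k+1} = -4/(2k+16) -> 0. Both tend to 0, which suggests the limit is 0; verify directly.
|a_n - 0| = 4/(n+15) < 4/n for every n >= 1.
Given epsilon > 0, choose a positive integer N > 4/epsilon. Then for all n >= N, |a_n| < 4/n <= 4/N < epsilon.
So by the definition of the limit, lim a_n exists and equals 0.

0


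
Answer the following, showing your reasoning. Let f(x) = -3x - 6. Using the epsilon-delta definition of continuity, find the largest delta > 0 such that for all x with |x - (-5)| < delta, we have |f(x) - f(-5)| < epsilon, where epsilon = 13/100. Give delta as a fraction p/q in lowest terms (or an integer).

We compute f(-5) = -3*(-5) - 6 = 9.
|f(x) - f(-5)| = |-3x - 6 - (9)| = |-3(x - (-5))| = 3|x - (-5)|.
We need 3|x - (-5)| < 13/100, i.e. |x - (-5)| < 13/100 / 3 = 13/300.
So any delta <= 13/300 works. Conversely, if delta > 13/300, then x = -5 + 13/300 satisfies |x - (-5)| = 13/300 < delta but |f(x) - f(-5)| = 3 * 13/300 = 13/100, which is not < 13/100; so no larger delta works.
Hence the largest such delta is 13/300.

13/300


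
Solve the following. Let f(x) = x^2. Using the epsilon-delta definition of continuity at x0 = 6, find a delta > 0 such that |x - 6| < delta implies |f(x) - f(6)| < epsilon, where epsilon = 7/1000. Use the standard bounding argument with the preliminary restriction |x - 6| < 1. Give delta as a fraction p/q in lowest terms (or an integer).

Factor: |x^2 - (6)^2| = |x - 6| * |x + 6|.
Impose |x - 6| < 1 first. Then |x + 6| = |(x - 6) + 2*(6)| <= |x - 6| + 2*|6| < 1 + 12 = 13.
So |x^2 - (6)^2| < delta * 13.
We need delta * 13 <= 7/1000, i.e. delta <= 7/1000/13 = 7/13000.
Since 7/13000 < 1, this is tighter than 1; take delta = 7/13000.
So delta = 7/13000 works.

7/13000


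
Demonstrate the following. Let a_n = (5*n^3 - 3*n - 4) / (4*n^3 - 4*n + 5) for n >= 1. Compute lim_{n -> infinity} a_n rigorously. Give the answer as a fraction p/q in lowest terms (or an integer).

Divide numerator and denominator by n^3, the highest power:
numerator / n^3 = 5 - 3/n^2 - 4/n^3
denominator / n^3 = 4 - 4/n^2 + 5/n^3
As n -> infinity, all terms of the form c/n^k (k >= 1) tend to 0.
So numerator / n^3 -> 5 and denominator / n^3 -> 4.
Therefore lim a_n = 5/4.

5/4


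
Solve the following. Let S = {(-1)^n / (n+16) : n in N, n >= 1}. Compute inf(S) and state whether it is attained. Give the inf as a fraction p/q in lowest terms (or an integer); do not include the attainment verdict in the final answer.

Analysis:
- Values: -1/17, 1/18, -1/19, 1/20, -1/21, ...
- Positive terms (even n): 1/(2+16), 1/(4+16), ... decreasing -> max = 1/18 (n=2).
- Negative terms (odd n): -1/(1+16), -1/(3+16), ... increasing -> min = -1/17 (n=1).
- So sup = 1/18 (attained at n=2); inf = -1/17 (attained at n=1).
Conclusion: inf(S) = -1/17, attained in S.

-1/17


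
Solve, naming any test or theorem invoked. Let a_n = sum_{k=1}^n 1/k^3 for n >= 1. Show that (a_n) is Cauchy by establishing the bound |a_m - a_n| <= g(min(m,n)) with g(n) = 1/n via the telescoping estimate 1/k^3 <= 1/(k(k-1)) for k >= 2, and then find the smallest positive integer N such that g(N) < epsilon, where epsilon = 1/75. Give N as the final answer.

For m > n >= 1: |a_m - a_n| = sum_{k=n+1}^m 1/k^3.
Use 1/k^3 <= 1/(k(k-1)) = 1/(k-1) - 1/k for k >= 2 (which holds since k^3 >= k^2 >= k(k-1) for k >= 2):
sum_{k=n+1}^m 1/k^3 <= sum_{k=n+1}^m (1/(k-1) - 1/k) = 1/n - 1/m <= 1/n.
By symmetry the same bound holds with n,m swapped, so |a_m - a_n| <= 1/min(m,n) = g(min(m,n)). Since g(n) -> 0, (a_n) is Cauchy.
Now solve g(N) < 1/75: 1/N < 1/75 <=> N > 1/(1/75) = 75.
The smallest integer strictly greater than 75 is N = 76.
Check: g(76) = 1/76 < 1/75; g(75) = 1/75 >= 1/75. So N = 76.

76


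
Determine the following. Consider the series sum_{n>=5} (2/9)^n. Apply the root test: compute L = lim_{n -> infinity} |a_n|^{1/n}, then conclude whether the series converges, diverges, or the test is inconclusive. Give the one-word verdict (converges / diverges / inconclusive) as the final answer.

Let a_n denote the general term. Form |a_n|^(1/n) and simplify:
|a_n|^(1/n) = 2/9
Take the limit as n -> infinity: L = 2/9.
Since L = 2/9 < 1, the root test implies convergence.

converges


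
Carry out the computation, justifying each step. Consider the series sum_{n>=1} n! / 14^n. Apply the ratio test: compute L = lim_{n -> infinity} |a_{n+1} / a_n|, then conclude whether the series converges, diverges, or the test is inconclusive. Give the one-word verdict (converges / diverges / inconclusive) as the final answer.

Let a_n denote the general term. Form the ratio a_{n+1}/a_n and simplify:
a_{n+1}/a_n = n/14 + 1/14
Take the limit as n -> infinity: L = infinity.
Since L = infinity > 1 (or L = infinity), the ratio test implies the series diverges.

diverges


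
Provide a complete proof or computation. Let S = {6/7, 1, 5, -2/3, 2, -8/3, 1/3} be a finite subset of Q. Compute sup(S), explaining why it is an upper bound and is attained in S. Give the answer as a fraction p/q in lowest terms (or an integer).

S is finite, so sup(S) = max(S).
Sorted decreasing:
5, 2, 1, 6/7, 1/3, -2/3, -8/3
The extremum is 5.
For every x in S, x <= 5. And 5 is in S, so it is attained.
Therefore sup(S) = 5.

5


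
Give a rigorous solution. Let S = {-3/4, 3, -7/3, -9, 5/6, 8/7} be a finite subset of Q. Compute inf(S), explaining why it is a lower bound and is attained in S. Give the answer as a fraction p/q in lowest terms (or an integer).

S is finite, so inf(S) = min(S).
Sorted increasing:
-9, -7/3, -3/4, 5/6, 8/7, 3
The extremum is -9.
For every x in S, x >= -9. And -9 is in S, so it is attained.
Therefore inf(S) = -9.

-9


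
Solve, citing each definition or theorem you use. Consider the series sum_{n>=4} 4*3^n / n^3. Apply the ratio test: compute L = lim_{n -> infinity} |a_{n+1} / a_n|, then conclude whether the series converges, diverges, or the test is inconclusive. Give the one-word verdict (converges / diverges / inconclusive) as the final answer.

Let a_n denote the general term. Form the ratio a_{n+1}/a_n and simplify:
a_{n+1}/a_n = 3*n^3/(n + 1)^3
Take the limit as n -> infinity: L = 3.
Since L = 3 > 1 (or L = infinity), the ratio test implies the series diverges.

diverges


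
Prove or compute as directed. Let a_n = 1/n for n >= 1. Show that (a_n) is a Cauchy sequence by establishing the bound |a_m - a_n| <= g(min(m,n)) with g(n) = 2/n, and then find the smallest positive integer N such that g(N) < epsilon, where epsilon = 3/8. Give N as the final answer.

For any m, n >= 1, by the triangle inequality:
|a_m - a_n| = |1/m - 1/n| <= 1/m + 1/n <= 2/min(m,n).
So g(n) = 2/n bounds the Cauchy difference. Since g(n) -> 0, (a_n) is Cauchy.
Now solve g(N) < 3/8: 2/N < 3/8 <=> N > 2 / (3/8) = 16/3.
The smallest integer strictly greater than 16/3 is N = 6.
Check: g(6) = 2/6 = 1/3 < 3/8; g(5) = 2/5 >= 3/8. So N = 6.

6


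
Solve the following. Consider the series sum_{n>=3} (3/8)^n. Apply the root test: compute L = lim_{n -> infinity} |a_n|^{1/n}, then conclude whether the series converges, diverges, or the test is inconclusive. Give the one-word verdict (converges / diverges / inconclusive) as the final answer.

Let a_n denote the general term. Form |a_n|^(1/n) and simplify:
|a_n|^(1/n) = 3/8
Take the limit as n -> infinity: L = 3/8.
Since L = 3/8 < 1, the root test implies convergence.

converges


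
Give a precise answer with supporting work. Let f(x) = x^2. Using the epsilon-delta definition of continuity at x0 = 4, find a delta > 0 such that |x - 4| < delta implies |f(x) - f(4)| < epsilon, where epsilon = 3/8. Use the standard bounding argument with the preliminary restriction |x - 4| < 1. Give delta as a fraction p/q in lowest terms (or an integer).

Factor: |x^2 - (4)^2| = |x - 4| * |x + 4|.
Impose |x - 4| < 1 first. Then |x + 4| = |(x - 4) + 2*(4)| <= |x - 4| + 2*|4| < 1 + 8 = 9.
So |x^2 - (4)^2| < delta * 9.
We need delta * 9 <= 3/8, i.e. delta <= 3/8/9 = 1/24.
Since 1/24 < 1, this is tighter than 1; take delta = 1/24.
So delta = 1/24 works.

1/24


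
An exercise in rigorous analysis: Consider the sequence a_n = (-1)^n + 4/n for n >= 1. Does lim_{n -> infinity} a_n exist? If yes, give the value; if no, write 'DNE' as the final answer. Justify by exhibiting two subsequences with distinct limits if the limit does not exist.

Examine the behaviour of a_n along subsequences.
a_{2k} = 1 + 4/(2k) -> 1. a_{2k+1} = -1 + 4/(2k+1) -> -1.
Since these two subsequential limits are 1 and -1, distinct, the full sequence cannot converge (a convergent sequence has all subsequences tending to the same limit). So lim a_n does not exist.

DNE


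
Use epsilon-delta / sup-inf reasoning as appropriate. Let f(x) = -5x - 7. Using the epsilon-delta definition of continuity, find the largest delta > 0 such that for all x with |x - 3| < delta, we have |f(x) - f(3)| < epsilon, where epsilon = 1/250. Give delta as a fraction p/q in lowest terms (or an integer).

We compute f(3) = -5*(3) - 7 = -22.
|f(x) - f(3)| = |-5x - 7 - (-22)| = |-5(x - 3)| = 5|x - 3|.
We need 5|x - 3| < 1/250, i.e. |x - 3| < 1/250 / 5 = 1/1250.
So any delta <= 1/1250 works. Conversely, if delta > 1/1250, then x = 3 + 1/1250 satisfies |x - 3| = 1/1250 < delta but |f(x) - f(3)| = 5 * 1/1250 = 1/250, which is not < 1/250; so no larger delta works.
Hence the largest such delta is 1/1250.

1/1250


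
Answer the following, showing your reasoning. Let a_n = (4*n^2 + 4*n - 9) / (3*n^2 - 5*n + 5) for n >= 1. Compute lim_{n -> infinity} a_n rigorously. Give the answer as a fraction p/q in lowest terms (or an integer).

Divide numerator and denominator by n^2, the highest power:
numerator / n^2 = 4 + 4/n - 9/n^2
denominator / n^2 = 3 - 5/n + 5/n^2
As n -> infinity, all terms of the form c/n^k (k >= 1) tend to 0.
So numerator / n^2 -> 4 and denominator / n^2 -> 3.
Therefore lim a_n = 4/3.

4/3


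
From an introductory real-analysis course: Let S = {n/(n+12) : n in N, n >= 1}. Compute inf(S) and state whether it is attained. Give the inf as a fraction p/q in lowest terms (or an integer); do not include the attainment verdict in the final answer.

Analysis:
- Values: 1/13, 1/7, 1/5, 1/4, ... strictly increasing.
- Minimum is 1/13 (n=1); inf = 1/13 (attained).
- n/(n+12) = 1 - 12/(n+12) -> 1 from below as n -> infinity, and never equals 1.
- So sup = 1 (not attained).
Conclusion: inf(S) = 1/13, attained in S.

1/13


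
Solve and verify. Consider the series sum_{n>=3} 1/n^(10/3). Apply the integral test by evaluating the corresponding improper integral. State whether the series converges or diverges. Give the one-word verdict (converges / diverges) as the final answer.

Let f(x) = x^(-10/3). Then f is positive, continuous, and decreasing on [3, infinity), so the integral test applies.
Compute the improper integral int_{3}^infinity f(x) dx:
  antiderivative F(x) = -3/(7*x^(7/3)).
  As x -> infinity, F(x) -> 0 (since p = 10/3 > 1).
  So int = F(infinity) - F(3) = 0 - (-3^(2/3)/63) = 3^(2/3)/63.
  Finite, so by the integral test, the series converges.

converges


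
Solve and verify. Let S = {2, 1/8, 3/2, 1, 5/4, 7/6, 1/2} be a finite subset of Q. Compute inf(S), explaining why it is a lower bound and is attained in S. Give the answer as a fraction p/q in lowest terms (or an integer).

S is finite, so inf(S) = min(S).
Sorted increasing:
1/8, 1/2, 1, 7/6, 5/4, 3/2, 2
The extremum is 1/8.
For every x in S, x >= 1/8. And 1/8 is in S, so it is attained.
Therefore inf(S) = 1/8.

1/8


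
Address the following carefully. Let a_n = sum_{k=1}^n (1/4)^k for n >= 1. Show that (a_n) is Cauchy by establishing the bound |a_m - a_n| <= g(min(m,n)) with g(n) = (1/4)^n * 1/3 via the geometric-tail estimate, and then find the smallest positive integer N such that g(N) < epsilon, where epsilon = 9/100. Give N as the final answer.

For m > n >= 1: |a_m - a_n| = sum_{k=n+1}^m (1/4)^k < sum_{k=n+1}^infinity (1/4)^k = (1/4)^(n+1) / (1 - 1/4) = (1/4)^n * (1/4) * (4/3) = (1/4)^n * 1/3.
So g(n) = (1/4)^n / 3. Since g(n) -> 0, (a_n) is Cauchy.
Now solve g(N) < 9/100: (1/4)^N / 3 < 9/100 <=> 4^N > 1 / (3 * 9/100) = 100/27.
Check powers of 4: 4^0 = 1 <= 100/27, 4^1 = 4 > 100/27.
So the smallest such N is 1. Check: g(1) = 1/(3 * 4) = 1/12 < 9/100.

1


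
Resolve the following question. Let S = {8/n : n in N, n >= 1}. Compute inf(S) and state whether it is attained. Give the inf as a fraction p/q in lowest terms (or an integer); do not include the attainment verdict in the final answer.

Analysis:
- Values: 8, 4, 8/3, 2, ... strictly decreasing.
- The maximum is 8 (n=1); sup = 8 (attained).
- The set is bounded below by 0; 8/n -> 0 so 0 is the greatest lower bound.
- 0 is not in the set, so inf = 0 is not attained.
Conclusion: inf(S) = 0, not attained in S.

0


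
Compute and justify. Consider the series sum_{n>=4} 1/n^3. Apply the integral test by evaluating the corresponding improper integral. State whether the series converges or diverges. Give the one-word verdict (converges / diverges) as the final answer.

Let f(x) = x^(-3). Then f is positive, continuous, and decreasing on [4, infinity), so the integral test applies.
Compute the improper integral int_{4}^infinity f(x) dx:
  antiderivative F(x) = -1/(2*x^2).
  As x -> infinity, F(x) -> 0 (since p = 3 > 1).
  So int = F(infinity) - F(4) = 0 - (-1/32) = 1/32.
  Finite, so by the integral test, the series converges.

converges


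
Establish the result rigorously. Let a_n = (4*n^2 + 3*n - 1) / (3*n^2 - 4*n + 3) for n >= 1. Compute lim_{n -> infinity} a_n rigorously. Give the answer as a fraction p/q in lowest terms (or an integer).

Divide numerator and denominator by n^2, the highest power:
numerator / n^2 = 4 + 3/n - 1/n^2
denominator / n^2 = 3 - 4/n + 3/n^2
As n -> infinity, all terms of the form c/n^k (k >= 1) tend to 0.
So numerator / n^2 -> 4 and denominator / n^2 -> 3.
Therefore lim a_n = 4/3.

4/3
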